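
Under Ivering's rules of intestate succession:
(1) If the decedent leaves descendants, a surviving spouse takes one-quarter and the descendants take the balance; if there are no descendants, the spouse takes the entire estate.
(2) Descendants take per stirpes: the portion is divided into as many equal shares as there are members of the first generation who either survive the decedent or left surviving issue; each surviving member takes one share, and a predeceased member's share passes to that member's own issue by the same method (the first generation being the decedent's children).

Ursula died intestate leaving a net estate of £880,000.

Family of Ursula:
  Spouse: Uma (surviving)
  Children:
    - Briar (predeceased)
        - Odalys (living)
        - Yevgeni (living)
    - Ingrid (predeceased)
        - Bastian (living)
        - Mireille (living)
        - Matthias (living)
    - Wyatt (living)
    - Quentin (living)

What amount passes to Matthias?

Uma takes one-quarter of £880,000 = £220,000. The remaining £660,000 passes to the descendants.
The descendants' portion (£660,000) is divided into 4 shares of £165,000: Wyatt and Quentin each take £165,000; Briar's £165,000 share passes to Briar's issue; Ingrid's £165,000 share passes to Ingrid's issue.
Briar's share (£165,000) is divided into 2 shares of £82,500: Odalys and Yevgeni each take £82,500.
Ingrid's share (£165,000) is divided into 3 shares of £55,000: Bastian, Mireille, and Matthias each take £55,000.

Matthias receives £55,000.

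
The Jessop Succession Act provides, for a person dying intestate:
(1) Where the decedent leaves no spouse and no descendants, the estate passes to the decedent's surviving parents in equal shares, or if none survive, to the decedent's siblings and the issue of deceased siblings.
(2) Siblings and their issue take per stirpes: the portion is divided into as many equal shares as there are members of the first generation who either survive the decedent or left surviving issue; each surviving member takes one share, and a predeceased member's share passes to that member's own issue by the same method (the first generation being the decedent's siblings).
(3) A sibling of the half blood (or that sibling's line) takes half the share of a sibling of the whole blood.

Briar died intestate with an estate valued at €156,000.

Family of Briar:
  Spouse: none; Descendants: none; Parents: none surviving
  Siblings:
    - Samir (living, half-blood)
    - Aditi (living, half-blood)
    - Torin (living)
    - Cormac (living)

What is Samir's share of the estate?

Samir receives €26,000.

The entire €156,000 passes to the siblings and their issue.
Counting each half-blood sibling's line as half a unit, there are 3 units in €156,000, so one unit is €52,000. Whole-blood lines (Torin and Cormac) take €52,000 each; half-blood lines (Samir and Aditi) take €26,000 each.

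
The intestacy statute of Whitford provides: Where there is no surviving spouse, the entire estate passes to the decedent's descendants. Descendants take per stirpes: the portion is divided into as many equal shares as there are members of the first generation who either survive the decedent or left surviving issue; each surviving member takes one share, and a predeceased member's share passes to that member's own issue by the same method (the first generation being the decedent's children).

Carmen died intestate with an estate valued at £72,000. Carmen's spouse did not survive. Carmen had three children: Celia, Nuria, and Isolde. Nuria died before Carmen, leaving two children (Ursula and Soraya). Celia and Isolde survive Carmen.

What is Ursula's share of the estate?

Ursula receives £12,000.

The entire £72,000 passes to the descendants.
That amount (£72,000) is divided into 3 shares of £24,000: Celia and Isolde each take £24,000; Nuria's £24,000 share passes to Nuria's issue.
Nuria's share (£24,000) is divided into 2 shares of £12,000: Ursula and Soraya each take £12,000.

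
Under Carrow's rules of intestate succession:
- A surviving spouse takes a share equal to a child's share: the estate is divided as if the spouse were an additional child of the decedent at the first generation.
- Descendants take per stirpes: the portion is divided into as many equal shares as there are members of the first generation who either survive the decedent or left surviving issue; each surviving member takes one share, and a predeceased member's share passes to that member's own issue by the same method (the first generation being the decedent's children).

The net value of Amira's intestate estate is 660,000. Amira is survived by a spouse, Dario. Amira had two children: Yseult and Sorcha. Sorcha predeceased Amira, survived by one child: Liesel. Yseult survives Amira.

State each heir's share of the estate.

Dario: 220,000; Yseult: 220,000; Liesel: 220,000

The spouse counts as an additional share at the children's level, so there are 3 primary shares of 220,000. Dario takes one such share (220,000).
The children's combined portion (440,000) is divided into 2 shares of 220,000: Yseult takes 220,000; Sorcha's 220,000 share passes to Sorcha's issue.
Sorcha's share (220,000) passes entirely to Liesel.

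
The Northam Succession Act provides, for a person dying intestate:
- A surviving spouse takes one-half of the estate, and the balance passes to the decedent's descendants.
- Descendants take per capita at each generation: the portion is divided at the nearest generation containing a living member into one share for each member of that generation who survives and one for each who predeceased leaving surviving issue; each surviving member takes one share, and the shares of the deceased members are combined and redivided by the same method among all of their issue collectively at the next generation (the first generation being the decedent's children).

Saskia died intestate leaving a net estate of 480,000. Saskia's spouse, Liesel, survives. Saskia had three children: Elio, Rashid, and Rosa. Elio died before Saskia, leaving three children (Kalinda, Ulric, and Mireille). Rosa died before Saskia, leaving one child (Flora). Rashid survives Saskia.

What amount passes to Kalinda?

Liesel takes one-half of 480,000 = 240,000. The remaining 240,000 passes to the descendants.
The descendants' portion (240,000) is divided at the children's generation into 3 shares of 80,000. Rashid takes 80,000. The 2 shares of the deceased (Elio and Rosa) are combined into a pool of 160,000.
That pool (160,000) is divided at the grandchildren's generation equally among Kalinda, Ulric, Mireille, and Flora: 40,000 each.

Kalinda receives 40,000.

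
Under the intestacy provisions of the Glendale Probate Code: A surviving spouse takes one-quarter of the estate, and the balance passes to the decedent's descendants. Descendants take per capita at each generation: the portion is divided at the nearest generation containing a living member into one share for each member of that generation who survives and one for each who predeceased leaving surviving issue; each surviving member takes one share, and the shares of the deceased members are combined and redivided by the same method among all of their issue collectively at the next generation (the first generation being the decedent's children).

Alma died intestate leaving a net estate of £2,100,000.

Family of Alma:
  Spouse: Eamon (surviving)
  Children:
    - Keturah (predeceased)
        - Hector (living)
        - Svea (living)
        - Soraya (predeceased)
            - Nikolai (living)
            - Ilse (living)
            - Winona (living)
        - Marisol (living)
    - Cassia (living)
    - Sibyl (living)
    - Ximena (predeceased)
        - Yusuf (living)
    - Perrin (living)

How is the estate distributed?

Eamon: £525,000; Hector: £126,000; Svea: £126,000; Nikolai: £42,000; Ilse: £42,000; Winona: £42,000; Marisol: £126,000; Cassia: £315,000; Sibyl: £315,000; Yusuf: £126,000; Perrin: £315,000

Eamon takes one-quarter of £2,100,000 = £525,000. The remaining £1,575,000 passes to the descendants.
The descendants' portion (£1,575,000) is divided at the children's generation into 5 shares of £315,000. Cassia, Sibyl, and Perrin each take £315,000. The 2 shares of the deceased (Keturah and Ximena) are combined into a pool of £630,000.
That pool (£630,000) is divided at the grandchildren's generation into 5 shares of £126,000. Hector, Svea, Marisol, and Yusuf each take £126,000. The remaining share for the deceased Soraya (£126,000) is carried to the next generation.
That pool (£126,000) is divided at the great-grandchildren's generation equally among Nikolai, Ilse, and Winona: £42,000 each.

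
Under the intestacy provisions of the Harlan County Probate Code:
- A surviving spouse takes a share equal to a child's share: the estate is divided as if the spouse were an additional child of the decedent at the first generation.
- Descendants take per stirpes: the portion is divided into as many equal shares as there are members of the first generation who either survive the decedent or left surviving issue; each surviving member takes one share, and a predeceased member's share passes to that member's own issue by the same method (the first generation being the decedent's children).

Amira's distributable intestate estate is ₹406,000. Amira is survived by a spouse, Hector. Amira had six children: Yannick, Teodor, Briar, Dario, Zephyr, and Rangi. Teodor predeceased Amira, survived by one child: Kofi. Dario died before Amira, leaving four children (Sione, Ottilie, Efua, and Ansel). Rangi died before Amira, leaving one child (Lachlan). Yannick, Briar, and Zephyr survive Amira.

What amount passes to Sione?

The spouse counts as an additional share at the children's level, so there are 7 primary shares of ₹58,000. Hector takes one such share (₹58,000).
The children's combined portion (₹348,000) is divided into 6 shares of ₹58,000: Yannick, Briar, and Zephyr each take ₹58,000; Teodor's ₹58,000 share passes to Teodor's issue; Dario's ₹58,000 share passes to Dario's issue; Rangi's ₹58,000 share passes to Rangi's issue.
Teodor's share (₹58,000) passes entirely to Kofi.
Dario's share (₹58,000) is divided into 4 shares of ₹14,500: Sione, Ottilie, Efua, and Ansel each take ₹14,500.
Rangi's share (₹58,000) passes entirely to Lachlan.

Sione receives ₹14,500.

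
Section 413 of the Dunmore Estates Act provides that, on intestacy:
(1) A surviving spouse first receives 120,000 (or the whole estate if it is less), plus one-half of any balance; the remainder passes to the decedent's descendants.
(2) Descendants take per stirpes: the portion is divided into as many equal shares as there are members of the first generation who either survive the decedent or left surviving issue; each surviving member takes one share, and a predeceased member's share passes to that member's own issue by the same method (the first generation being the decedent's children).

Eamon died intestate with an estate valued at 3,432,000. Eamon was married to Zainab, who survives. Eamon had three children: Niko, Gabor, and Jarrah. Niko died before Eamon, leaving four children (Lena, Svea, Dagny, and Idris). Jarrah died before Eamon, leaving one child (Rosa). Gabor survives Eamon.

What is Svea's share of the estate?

Zainab first takes 120,000, leaving a balance of 3,312,000. Zainab then takes one-half of the balance (1,656,000), for a total of 1,776,000. The remaining 1,656,000 passes to the descendants.
The descendants' portion (1,656,000) is divided into 3 shares of 552,000: Gabor takes 552,000; Niko's 552,000 share passes to Niko's issue; Jarrah's 552,000 share passes to Jarrah's issue.
Niko's share (552,000) is divided into 4 shares of 138,000: Lena, Svea, Dagny, and Idris each take 138,000.
Jarrah's share (552,000) passes entirely to Rosa.

Svea receives 138,000.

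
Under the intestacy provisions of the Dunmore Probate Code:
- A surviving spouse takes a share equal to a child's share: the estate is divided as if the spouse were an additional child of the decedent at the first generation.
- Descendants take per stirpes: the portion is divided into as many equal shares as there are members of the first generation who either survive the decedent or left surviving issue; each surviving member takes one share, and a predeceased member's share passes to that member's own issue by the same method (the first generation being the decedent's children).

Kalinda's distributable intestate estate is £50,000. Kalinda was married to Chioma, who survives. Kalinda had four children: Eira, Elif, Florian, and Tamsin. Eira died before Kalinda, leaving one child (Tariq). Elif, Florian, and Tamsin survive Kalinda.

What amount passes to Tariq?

The spouse counts as an additional share at the children's level, so there are 5 primary shares of £10,000. Chioma takes one such share (£10,000).
The children's combined portion (£40,000) is divided into 4 shares of £10,000: Elif, Florian, and Tamsin each take £10,000; Eira's £10,000 share passes to Eira's issue.
Eira's share (£10,000) passes entirely to Tariq.

Tariq receives £10,000.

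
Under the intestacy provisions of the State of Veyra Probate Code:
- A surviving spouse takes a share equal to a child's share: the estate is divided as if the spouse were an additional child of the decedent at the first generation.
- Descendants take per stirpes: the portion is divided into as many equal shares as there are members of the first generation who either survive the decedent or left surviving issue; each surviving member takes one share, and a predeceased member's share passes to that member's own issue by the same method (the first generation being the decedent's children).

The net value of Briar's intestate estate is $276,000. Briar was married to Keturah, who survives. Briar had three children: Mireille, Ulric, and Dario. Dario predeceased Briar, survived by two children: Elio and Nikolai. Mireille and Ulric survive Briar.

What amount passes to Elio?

The spouse counts as an additional share at the children's level, so there are 4 primary shares of $69,000. Keturah takes one such share ($69,000).
The children's combined portion ($207,000) is divided into 3 shares of $69,000: Mireille and Ulric each take $69,000; Dario's $69,000 share passes to Dario's issue.
Dario's share ($69,000) is divided into 2 shares of $34,500: Elio and Nikolai each take $34,500.

Elio receives $34,500.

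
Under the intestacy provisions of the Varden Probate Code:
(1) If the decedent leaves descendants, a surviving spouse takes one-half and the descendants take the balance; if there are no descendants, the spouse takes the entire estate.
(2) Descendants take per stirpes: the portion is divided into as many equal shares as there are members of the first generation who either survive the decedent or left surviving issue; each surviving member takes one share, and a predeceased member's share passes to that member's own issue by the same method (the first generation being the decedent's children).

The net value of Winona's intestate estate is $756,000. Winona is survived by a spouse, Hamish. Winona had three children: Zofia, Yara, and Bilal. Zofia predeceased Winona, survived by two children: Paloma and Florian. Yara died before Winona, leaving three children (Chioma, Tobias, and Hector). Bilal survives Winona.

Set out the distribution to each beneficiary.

Hamish takes one-half of $756,000 = $378,000. The remaining $378,000 passes to the descendants.
The descendants' portion ($378,000) is divided into 3 shares of $126,000: Bilal takes $126,000; Zofia's $126,000 share passes to Zofia's issue; Yara's $126,000 share passes to Yara's issue.
Zofia's share ($126,000) is divided into 2 shares of $63,000: Paloma and Florian each take $63,000.
Yara's share ($126,000) is divided into 3 shares of $42,000: Chioma, Tobias, and Hector each take $42,000.

Hamish: $378,000; Paloma: $63,000; Florian: $63,000; Chioma: $42,000; Tobias: $42,000; Hector: $42,000; Bilal: $126,000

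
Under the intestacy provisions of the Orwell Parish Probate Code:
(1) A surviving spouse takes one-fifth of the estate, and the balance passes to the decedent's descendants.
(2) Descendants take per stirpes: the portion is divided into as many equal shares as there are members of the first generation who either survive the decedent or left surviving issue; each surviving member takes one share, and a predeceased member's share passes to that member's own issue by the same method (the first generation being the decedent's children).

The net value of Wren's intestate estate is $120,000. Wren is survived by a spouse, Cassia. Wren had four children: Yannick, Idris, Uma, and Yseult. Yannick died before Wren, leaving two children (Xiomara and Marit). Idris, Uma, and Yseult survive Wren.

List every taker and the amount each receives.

Cassia: $24,000; Xiomara: $12,000; Marit: $12,000; Idris: $24,000; Uma: $24,000; Yseult: $24,000

Cassia takes one-fifth of $120,000 = $24,000. The remaining $96,000 passes to the descendants.
The descendants' portion ($96,000) is divided into 4 shares of $24,000: Idris, Uma, and Yseult each take $24,000; Yannick's $24,000 share passes to Yannick's issue.
Yannick's share ($24,000) is divided into 2 shares of $12,000: Xiomara and Marit each take $12,000.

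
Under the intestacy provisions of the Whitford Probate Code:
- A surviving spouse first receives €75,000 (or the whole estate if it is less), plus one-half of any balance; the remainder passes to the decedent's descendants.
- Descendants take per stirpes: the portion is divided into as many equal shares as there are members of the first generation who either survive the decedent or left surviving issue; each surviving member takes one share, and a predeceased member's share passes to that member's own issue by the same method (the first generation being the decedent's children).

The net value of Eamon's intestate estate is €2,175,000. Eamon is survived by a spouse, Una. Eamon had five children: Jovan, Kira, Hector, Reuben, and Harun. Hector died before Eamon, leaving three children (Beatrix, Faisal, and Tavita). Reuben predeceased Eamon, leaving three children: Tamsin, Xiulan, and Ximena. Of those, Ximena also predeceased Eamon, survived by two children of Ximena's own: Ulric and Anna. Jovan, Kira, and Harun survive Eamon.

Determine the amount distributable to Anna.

Anna receives €35,000.

Una first takes €75,000, leaving a balance of €2,100,000. Una then takes one-half of the balance (€1,050,000), for a total of €1,125,000. The remaining €1,050,000 passes to the descendants.
The descendants' portion (€1,050,000) is divided into 5 shares of €210,000: Jovan, Kira, and Harun each take €210,000; Hector's €210,000 share passes to Hector's issue; Reuben's €210,000 share passes to Reuben's issue.
Hector's share (€210,000) is divided into 3 shares of €70,000: Beatrix, Faisal, and Tavita each take €70,000.
Reuben's share (€210,000) is divided into 3 shares of €70,000: Tamsin and Xiulan each take €70,000; Ximena's €70,000 share passes to Ximena's issue.
Ximena's share (€70,000) is divided into 2 shares of €35,000: Ulric and Anna each take €35,000.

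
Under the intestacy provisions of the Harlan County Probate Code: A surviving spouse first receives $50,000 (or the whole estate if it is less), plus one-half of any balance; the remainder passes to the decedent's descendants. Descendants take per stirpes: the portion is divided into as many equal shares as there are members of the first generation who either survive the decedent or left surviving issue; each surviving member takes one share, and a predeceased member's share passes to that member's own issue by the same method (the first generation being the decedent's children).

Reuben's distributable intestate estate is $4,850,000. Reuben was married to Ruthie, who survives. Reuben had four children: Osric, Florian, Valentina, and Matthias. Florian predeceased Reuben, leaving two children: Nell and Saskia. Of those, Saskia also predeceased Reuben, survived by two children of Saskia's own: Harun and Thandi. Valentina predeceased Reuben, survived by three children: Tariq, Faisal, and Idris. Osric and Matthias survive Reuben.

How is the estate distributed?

Ruthie: $2,450,000; Osric: $600,000; Nell: $300,000; Harun: $150,000; Thandi: $150,000; Tariq: $200,000; Faisal: $200,000; Idris: $200,000; Matthias: $600,000

Ruthie first takes $50,000, leaving a balance of $4,800,000. Ruthie then takes one-half of the balance ($2,400,000), for a total of $2,450,000. The remaining $2,400,000 passes to the descendants.
The descendants' portion ($2,400,000) is divided into 4 shares of $600,000: Osric and Matthias each take $600,000; Florian's $600,000 share passes to Florian's issue; Valentina's $600,000 share passes to Valentina's issue.
Florian's share ($600,000) is divided into 2 shares of $300,000: Nell takes $300,000; Saskia's $300,000 share passes to Saskia's issue.
Saskia's share ($300,000) is divided into 2 shares of $150,000: Harun and Thandi each take $150,000.
Valentina's share ($600,000) is divided into 3 shares of $200,000: Tariq, Faisal, and Idris each take $200,000.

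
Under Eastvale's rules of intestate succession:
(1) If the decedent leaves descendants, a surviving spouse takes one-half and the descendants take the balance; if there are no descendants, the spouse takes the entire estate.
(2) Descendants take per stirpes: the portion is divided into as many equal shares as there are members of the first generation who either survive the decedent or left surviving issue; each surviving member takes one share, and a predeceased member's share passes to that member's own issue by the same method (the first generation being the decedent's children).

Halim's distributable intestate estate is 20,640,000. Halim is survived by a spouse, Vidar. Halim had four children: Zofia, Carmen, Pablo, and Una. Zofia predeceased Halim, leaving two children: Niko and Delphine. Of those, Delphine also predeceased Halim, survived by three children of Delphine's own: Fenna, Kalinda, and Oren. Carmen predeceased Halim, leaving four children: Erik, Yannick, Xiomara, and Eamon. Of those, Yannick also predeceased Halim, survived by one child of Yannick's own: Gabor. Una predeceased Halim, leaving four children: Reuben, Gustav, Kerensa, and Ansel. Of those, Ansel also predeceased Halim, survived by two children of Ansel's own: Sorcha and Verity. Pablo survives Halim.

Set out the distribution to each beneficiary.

Vidar takes one-half of 20,640,000 = 10,320,000. The remaining 10,320,000 passes to the descendants.
The descendants' portion (10,320,000) is divided into 4 shares of 2,580,000: Pablo takes 2,580,000; Zofia's 2,580,000 share passes to Zofia's issue; Carmen's 2,580,000 share passes to Carmen's issue; Una's 2,580,000 share passes to Una's issue.
Zofia's share (2,580,000) is divided into 2 shares of 1,290,000: Niko takes 1,290,000; Delphine's 1,290,000 share passes to Delphine's issue.
Delphine's share (1,290,000) is divided into 3 shares of 430,000: Fenna, Kalinda, and Oren each take 430,000.
Carmen's share (2,580,000) is divided into 4 shares of 645,000: Erik, Xiomara, and Eamon each take 645,000; Yannick's 645,000 share passes to Yannick's issue.
Yannick's share (645,000) passes entirely to Gabor.
Una's share (2,580,000) is divided into 4 shares of 645,000: Reuben, Gustav, and Kerensa each take 645,000; Ansel's 645,000 share passes to Ansel's issue.
Ansel's share (645,000) is divided into 2 shares of 322,500: Sorcha and Verity each take 322,500.

Vidar: 10,320,000; Niko: 1,290,000; Fenna: 430,000; Kalinda: 430,000; Oren: 430,000; Erik: 645,000; Gabor: 645,000; Xiomara: 645,000; Eamon: 645,000; Pablo: 2,580,000; Reuben: 645,000; Gustav: 645,000; Kerensa: 645,000; Sorcha: 322,500; Verity: 322,500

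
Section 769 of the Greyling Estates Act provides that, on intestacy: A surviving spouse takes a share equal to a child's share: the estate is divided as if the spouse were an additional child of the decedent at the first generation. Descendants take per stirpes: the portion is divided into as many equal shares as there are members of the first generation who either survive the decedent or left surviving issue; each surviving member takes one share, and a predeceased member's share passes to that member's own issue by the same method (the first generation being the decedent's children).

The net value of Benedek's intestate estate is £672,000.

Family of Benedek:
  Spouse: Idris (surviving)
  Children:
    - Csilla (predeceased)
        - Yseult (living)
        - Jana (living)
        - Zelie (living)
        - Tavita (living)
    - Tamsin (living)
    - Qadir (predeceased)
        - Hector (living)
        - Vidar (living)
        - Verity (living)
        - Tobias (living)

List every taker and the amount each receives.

The spouse counts as an additional share at the children's level, so there are 4 primary shares of £168,000. Idris takes one such share (£168,000).
The children's combined portion (£504,000) is divided into 3 shares of £168,000: Tamsin takes £168,000; Csilla's £168,000 share passes to Csilla's issue; Qadir's £168,000 share passes to Qadir's issue.
Csilla's share (£168,000) is divided into 4 shares of £42,000: Yseult, Jana, Zelie, and Tavita each take £42,000.
Qadir's share (£168,000) is divided into 4 shares of £42,000: Hector, Vidar, Verity, and Tobias each take £42,000.

Idris: £168,000; Yseult: £42,000; Jana: £42,000; Zelie: £42,000; Tavita: £42,000; Tamsin: £168,000; Hector: £42,000; Vidar: £42,000; Verity: £42,000; Tobias: £42,000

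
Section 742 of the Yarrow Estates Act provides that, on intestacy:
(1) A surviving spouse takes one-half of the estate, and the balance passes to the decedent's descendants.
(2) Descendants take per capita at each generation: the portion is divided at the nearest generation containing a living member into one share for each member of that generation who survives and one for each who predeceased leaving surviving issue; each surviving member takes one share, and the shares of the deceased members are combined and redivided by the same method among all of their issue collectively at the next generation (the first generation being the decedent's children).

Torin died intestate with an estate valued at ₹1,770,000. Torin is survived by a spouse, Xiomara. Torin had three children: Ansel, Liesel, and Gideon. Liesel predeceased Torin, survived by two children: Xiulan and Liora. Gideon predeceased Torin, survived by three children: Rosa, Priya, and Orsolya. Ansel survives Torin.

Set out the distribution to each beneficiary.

Xiomara takes one-half of ₹1,770,000 = ₹885,000. The remaining ₹885,000 passes to the descendants.
The descendants' portion (₹885,000) is divided at the children's generation into 3 shares of ₹295,000. Ansel takes ₹295,000. The 2 shares of the deceased (Liesel and Gideon) are combined into a pool of ₹590,000.
That pool (₹590,000) is divided at the grandchildren's generation equally among Xiulan, Liora, Rosa, Priya, and Orsolya: ₹118,000 each.

Xiomara: ₹885,000; Ansel: ₹295,000; Xiulan: ₹118,000; Liora: ₹118,000; Rosa: ₹118,000; Priya: ₹118,000; Orsolya: ₹118,000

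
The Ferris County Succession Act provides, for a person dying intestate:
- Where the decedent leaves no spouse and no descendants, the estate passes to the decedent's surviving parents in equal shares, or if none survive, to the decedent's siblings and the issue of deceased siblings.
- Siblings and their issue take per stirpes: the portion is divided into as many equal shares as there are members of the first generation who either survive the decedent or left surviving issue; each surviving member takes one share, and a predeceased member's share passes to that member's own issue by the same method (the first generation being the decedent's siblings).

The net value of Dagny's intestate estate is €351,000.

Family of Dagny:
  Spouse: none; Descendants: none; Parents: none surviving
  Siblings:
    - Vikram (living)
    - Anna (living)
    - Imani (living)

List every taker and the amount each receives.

The entire €351,000 passes to the siblings and their issue.
That amount (€351,000) is divided into 3 shares of €117,000: Vikram, Anna, and Imani each take €117,000.

Vikram: €117,000; Anna: €117,000; Imani: €117,000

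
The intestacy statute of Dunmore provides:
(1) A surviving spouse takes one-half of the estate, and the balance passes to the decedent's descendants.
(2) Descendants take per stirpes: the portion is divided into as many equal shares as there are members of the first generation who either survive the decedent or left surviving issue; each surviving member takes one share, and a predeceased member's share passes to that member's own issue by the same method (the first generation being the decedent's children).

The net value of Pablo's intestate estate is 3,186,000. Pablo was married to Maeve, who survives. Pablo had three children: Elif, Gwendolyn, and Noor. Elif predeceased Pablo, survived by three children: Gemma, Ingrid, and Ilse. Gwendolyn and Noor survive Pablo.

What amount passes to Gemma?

Gemma receives 177,000.

Maeve takes one-half of 3,186,000 = 1,593,000. The remaining 1,593,000 passes to the descendants.
The descendants' portion (1,593,000) is divided into 3 shares of 531,000: Gwendolyn and Noor each take 531,000; Elif's 531,000 share passes to Elif's issue.
Elif's share (531,000) is divided into 3 shares of 177,000: Gemma, Ingrid, and Ilse each take 177,000.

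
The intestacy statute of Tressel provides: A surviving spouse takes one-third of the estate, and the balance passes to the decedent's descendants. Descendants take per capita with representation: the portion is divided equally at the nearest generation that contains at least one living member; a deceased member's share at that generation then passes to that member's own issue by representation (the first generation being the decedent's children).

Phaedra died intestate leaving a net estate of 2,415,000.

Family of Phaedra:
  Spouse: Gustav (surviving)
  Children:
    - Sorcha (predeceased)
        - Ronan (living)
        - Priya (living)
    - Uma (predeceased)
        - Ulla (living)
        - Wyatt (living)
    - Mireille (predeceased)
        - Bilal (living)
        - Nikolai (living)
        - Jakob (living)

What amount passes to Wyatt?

Wyatt receives 230,000.

Gustav takes one-third of 2,415,000 = 805,000. The remaining 1,610,000 passes to the descendants.
No child survives, so the initial division is made at the grandchildren's generation.
The descendants' portion (1,610,000) is divided into 7 shares of 230,000: Ronan, Priya, Ulla, Wyatt, Bilal, Nikolai, and Jakob each take 230,000.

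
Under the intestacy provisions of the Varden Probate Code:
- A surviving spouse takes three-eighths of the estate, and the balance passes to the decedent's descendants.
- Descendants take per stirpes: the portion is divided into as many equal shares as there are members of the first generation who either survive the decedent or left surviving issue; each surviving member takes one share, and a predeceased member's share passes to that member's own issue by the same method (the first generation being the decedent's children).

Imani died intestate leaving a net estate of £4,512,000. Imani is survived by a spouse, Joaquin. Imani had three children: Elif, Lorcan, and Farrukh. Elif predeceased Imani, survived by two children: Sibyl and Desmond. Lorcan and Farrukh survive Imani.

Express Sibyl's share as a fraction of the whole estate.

Sibyl receives 5/48 of the estate.

Joaquin takes three-eighths of £4,512,000 = £1,692,000. The remaining £2,820,000 passes to the descendants.
The descendants' portion (£2,820,000) is divided into 3 shares of £940,000: Lorcan and Farrukh each take £940,000; Elif's £940,000 share passes to Elif's issue.
Elif's share (£940,000) is divided into 2 shares of £470,000: Sibyl and Desmond each take £470,000.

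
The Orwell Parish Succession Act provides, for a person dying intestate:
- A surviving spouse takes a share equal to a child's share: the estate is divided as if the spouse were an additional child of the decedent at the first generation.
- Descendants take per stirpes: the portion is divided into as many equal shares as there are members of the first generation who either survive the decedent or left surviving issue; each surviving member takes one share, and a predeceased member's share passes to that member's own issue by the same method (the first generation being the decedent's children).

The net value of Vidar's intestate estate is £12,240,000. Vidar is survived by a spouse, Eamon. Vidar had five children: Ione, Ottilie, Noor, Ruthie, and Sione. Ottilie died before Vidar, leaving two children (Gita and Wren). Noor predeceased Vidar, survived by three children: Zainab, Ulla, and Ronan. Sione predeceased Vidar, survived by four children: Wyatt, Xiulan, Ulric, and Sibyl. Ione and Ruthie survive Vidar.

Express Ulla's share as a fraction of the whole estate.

The spouse counts as an additional share at the children's level, so there are 6 primary shares of £2,040,000. Eamon takes one such share (£2,040,000).
The children's combined portion (£10,200,000) is divided into 5 shares of £2,040,000: Ione and Ruthie each take £2,040,000; Ottilie's £2,040,000 share passes to Ottilie's issue; Noor's £2,040,000 share passes to Noor's issue; Sione's £2,040,000 share passes to Sione's issue.
Ottilie's share (£2,040,000) is divided into 2 shares of £1,020,000: Gita and Wren each take £1,020,000.
Noor's share (£2,040,000) is divided into 3 shares of £680,000: Zainab, Ulla, and Ronan each take £680,000.
Sione's share (£2,040,000) is divided into 4 shares of £510,000: Wyatt, Xiulan, Ulric, and Sibyl each take £510,000.

Ulla receives 1/18 of the estate.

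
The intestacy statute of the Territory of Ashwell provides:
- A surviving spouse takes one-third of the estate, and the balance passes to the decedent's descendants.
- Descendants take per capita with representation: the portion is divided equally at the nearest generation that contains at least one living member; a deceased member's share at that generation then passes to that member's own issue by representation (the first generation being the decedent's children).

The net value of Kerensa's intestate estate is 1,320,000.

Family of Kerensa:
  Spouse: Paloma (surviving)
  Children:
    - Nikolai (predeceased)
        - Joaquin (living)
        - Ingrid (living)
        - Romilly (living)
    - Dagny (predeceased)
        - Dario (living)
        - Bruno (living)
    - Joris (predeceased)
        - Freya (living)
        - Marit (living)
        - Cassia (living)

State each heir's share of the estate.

Paloma takes one-third of 1,320,000 = 440,000. The remaining 880,000 passes to the descendants.
No child survives, so the initial division is made at the grandchildren's generation.
The descendants' portion (880,000) is divided into 8 shares of 110,000: Joaquin, Ingrid, Romilly, Dario, Bruno, Freya, Marit, and Cassia each take 110,000.

Paloma: 440,000; Joaquin: 110,000; Ingrid: 110,000; Romilly: 110,000; Dario: 110,000; Bruno: 110,000; Freya: 110,000; Marit: 110,000; Cassia: 110,000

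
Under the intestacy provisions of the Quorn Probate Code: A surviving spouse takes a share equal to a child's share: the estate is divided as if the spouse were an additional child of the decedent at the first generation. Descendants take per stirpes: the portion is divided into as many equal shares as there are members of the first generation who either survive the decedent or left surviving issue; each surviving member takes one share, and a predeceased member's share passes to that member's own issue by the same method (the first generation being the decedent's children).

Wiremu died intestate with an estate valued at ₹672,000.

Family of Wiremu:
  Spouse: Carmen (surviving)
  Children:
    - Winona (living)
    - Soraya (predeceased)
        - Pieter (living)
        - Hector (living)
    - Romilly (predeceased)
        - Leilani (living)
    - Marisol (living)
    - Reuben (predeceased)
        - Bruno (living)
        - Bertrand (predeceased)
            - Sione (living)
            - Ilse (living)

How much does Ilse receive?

Ilse receives ₹28,000.

The spouse counts as an additional share at the children's level, so there are 6 primary shares of ₹112,000. Carmen takes one such share (₹112,000).
The children's combined portion (₹560,000) is divided into 5 shares of ₹112,000: Winona and Marisol each take ₹112,000; Soraya's ₹112,000 share passes to Soraya's issue; Romilly's ₹112,000 share passes to Romilly's issue; Reuben's ₹112,000 share passes to Reuben's issue.
Soraya's share (₹112,000) is divided into 2 shares of ₹56,000: Pieter and Hector each take ₹56,000.
Romilly's share (₹112,000) passes entirely to Leilani.
Reuben's share (₹112,000) is divided into 2 shares of ₹56,000: Bruno takes ₹56,000; Bertrand's ₹56,000 share passes to Bertrand's issue.
Bertrand's share (₹56,000) is divided into 2 shares of ₹28,000: Sione and Ilse each take ₹28,000.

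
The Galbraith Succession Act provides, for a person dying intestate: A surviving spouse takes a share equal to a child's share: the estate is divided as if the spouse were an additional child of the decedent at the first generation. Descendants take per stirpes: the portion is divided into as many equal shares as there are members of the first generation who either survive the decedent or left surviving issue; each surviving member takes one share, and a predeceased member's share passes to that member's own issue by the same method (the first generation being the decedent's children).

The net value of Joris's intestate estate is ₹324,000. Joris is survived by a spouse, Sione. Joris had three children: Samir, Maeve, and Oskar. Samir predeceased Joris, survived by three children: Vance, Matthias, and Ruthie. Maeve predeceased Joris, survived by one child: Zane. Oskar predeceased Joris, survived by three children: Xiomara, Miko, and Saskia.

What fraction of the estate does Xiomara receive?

Xiomara receives 1/12 of the estate.

The spouse counts as an additional share at the children's level, so there are 4 primary shares of ₹81,000. Sione takes one such share (₹81,000).
The children's combined portion (₹243,000) is divided into 3 shares of ₹81,000: Samir's ₹81,000 share passes to Samir's issue; Maeve's ₹81,000 share passes to Maeve's issue; Oskar's ₹81,000 share passes to Oskar's issue.
Samir's share (₹81,000) is divided into 3 shares of ₹27,000: Vance, Matthias, and Ruthie each take ₹27,000.
Maeve's share (₹81,000) passes entirely to Zane.
Oskar's share (₹81,000) is divided into 3 shares of ₹27,000: Xiomara, Miko, and Saskia each take ₹27,000.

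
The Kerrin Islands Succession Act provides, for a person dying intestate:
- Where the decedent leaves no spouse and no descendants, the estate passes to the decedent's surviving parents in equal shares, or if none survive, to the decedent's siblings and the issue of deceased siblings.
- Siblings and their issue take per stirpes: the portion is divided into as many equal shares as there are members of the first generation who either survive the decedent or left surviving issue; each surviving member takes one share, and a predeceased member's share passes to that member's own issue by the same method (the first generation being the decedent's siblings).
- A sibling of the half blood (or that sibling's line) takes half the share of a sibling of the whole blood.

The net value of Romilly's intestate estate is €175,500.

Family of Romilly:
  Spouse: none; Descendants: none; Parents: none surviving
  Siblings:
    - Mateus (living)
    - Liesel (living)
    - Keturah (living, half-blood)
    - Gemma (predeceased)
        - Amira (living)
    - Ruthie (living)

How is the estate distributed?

The entire €175,500 passes to the siblings and their issue.
Counting each half-blood sibling's line as half a unit, there are 9/2 units in €175,500, so one unit is €39,000. Whole-blood lines (Mateus, Liesel, Gemma, and Ruthie) take €39,000 each; half-blood lines (Keturah) take €19,500 each.
Gemma's share (€39,000) passes entirely to Amira.

Mateus: €39,000; Liesel: €39,000; Keturah: €19,500; Amira: €39,000; Ruthie: €39,000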